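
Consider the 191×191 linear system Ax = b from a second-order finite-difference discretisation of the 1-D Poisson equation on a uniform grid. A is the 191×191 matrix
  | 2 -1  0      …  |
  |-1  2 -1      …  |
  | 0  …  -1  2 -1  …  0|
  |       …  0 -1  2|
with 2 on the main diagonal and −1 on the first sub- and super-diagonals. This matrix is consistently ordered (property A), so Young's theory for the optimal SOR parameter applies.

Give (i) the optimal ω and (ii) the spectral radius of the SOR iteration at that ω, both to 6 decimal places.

ρ_J = max_k |cos(kπ/192)| = cos(π/192) = 0.999866
√(1−ρ_J²) = |sin(π/192)| = 0.0163617
ω* = 2/(1 + 0.0163617) = 2/1.0163617 = 1.967803.
ρ_SOR = ω* − 1 = 1.967803 − 1 = 0.967803.

ω* = 1.967803, ρ_SOR = 0.967803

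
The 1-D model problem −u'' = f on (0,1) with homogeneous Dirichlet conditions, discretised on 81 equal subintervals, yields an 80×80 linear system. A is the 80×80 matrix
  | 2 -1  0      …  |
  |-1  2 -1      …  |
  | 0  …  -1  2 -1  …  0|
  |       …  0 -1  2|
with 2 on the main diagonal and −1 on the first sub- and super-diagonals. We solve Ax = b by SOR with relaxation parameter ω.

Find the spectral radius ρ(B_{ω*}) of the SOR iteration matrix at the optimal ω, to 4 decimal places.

ρ_SOR = 0.9253

½·tridiag(1,0,1) at n=80: λ_k = cos(kπ/81); max |λ| at k=1 ⇒ ρ_J = cos(π/81) ≈ 0.9992.
1 − cos²(π/81) = sin²(π/81) ⇒ √(1−ρ_J²) = sin(π/81) = 0.03878.
ω* = 2/(1 + 0.03878) = 2/1.03878 = 1.9253.
and ρ(B_{ω*}) = 1.9253 − 1 = 0.9253.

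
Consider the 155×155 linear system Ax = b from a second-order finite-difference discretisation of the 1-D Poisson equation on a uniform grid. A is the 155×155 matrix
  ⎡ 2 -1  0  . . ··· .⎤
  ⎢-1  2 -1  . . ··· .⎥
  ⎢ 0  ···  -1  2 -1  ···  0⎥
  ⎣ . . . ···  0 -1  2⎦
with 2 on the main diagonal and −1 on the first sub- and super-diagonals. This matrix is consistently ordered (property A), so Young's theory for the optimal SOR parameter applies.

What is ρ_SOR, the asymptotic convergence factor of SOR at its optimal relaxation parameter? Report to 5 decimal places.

½·tridiag(1,0,1) at n=155: λ_k = cos(kπ/156); max |λ| at k=1 ⇒ ρ_J = cos(π/156) ≈ 0.99980.
root = sin(π/156) = 0.020137  (since 1−cos² = sin²).
ω* = 2 / (1 + 0.020137) = 2 / 1.020137 ≈ 1.96052.
ρ_SOR = ω* − 1 ≈ 0.96052.

ρ_SOR = 0.96052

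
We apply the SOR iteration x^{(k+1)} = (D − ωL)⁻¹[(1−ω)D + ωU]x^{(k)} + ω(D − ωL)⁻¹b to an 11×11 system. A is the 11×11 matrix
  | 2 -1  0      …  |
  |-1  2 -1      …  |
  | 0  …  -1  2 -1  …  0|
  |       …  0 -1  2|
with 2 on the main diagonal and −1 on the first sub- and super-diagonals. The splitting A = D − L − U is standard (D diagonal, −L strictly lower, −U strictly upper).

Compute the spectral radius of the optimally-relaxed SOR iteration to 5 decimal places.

With n=11, ρ(Jacobi) = cos(π/12) = 0.96593.
1 − cos²(π/12) = sin²(π/12) ⇒ √(1−ρ_J²) = sin(π/12) = 0.258819.
ω* = 2/(1 + 0.258819) = 2/1.258819 = 1.58879.
[ρ_SOR] ω* − 1 = 0.58879.

ρ_SOR = 0.58879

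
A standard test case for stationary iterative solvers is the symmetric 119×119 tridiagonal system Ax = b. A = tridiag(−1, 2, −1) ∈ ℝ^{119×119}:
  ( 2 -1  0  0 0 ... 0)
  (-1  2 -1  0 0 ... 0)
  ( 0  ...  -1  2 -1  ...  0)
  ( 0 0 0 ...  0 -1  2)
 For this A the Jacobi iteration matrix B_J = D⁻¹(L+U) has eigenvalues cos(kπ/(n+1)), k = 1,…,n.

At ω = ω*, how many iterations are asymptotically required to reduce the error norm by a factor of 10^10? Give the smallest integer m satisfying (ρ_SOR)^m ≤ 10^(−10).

m = 440

spectrum of D⁻¹(L+U) = {cos(kπ/120) : 1≤k≤119}; ρ_J = cos(π/120) = 0.9996573.
root = sin(π/120) = 0.0261769  (since 1−cos² = sin²).
So ω* = 2/1.0261769 = 1.9489817 (Young).
At ω = 1.9489817 every |λ(B_ω)| = ω−1, so ρ_SOR = 0.9489817.
Need (0.9489817)^m ≤ 10^(−10): m ≥ 10·ln10/|ln 0.9489817| = 23.0259/0.0523658 = 439.713 ⇒ m = 440.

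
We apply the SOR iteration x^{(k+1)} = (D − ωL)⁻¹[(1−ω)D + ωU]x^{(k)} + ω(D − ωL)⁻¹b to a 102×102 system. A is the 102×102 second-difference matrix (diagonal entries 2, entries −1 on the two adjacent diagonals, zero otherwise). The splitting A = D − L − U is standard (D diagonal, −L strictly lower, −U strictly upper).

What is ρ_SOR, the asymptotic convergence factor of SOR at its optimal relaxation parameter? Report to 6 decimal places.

ρ_SOR = 0.940813

With n=102, ρ(Jacobi) = cos(π/103) = 0.999535.
1 − cos²(π/103) = sin²(π/103) ⇒ √(1−ρ_J²) = sin(π/103) = 0.0304962.
ω* = 2/(1+0.0304962) = 1.940813
Hence ρ(B_{ω*}) = 1.940813 − 1 = 0.940813.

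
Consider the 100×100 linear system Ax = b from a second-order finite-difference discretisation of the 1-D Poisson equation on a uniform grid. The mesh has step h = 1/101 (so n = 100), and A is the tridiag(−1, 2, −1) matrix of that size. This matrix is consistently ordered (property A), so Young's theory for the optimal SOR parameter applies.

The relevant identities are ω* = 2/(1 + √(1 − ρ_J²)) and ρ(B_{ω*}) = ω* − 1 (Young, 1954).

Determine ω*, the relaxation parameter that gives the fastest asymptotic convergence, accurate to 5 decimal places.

ρ_J = max_k |cos(kπ/101)| = cos(π/101) = 0.99952
√(1−ρ_J²) = |sin(π/101)| = 0.031100
Young: ω* = 2/(1+√(1−ρ_J²)) = 2/(1+0.031100) = 2/1.031100 = 1.93968.
Hence ρ(B_{ω*}) = 1.93968 − 1 = 0.93968.

ω* = 1.93968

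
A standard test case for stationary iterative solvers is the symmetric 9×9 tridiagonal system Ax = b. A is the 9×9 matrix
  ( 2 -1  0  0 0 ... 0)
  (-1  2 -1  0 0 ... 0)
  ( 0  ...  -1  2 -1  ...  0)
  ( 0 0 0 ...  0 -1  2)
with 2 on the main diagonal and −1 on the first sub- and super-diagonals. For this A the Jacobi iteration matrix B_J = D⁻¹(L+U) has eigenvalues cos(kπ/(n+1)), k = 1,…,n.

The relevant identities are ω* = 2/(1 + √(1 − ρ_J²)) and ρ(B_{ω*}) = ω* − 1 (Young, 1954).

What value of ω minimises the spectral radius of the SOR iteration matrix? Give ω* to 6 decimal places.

With n=9, ρ(Jacobi) = cos(π/10) = 0.951057.
1 − cos²(π/10) = sin²(π/10) ⇒ √(1−ρ_J²) = sin(π/10) = 0.3090170.
ω* = 2/(1 + 0.3090170) = 2/1.3090170 = 1.527864.
ρ_SOR = ω* − 1 ≈ 0.527864.

ω* = 1.527864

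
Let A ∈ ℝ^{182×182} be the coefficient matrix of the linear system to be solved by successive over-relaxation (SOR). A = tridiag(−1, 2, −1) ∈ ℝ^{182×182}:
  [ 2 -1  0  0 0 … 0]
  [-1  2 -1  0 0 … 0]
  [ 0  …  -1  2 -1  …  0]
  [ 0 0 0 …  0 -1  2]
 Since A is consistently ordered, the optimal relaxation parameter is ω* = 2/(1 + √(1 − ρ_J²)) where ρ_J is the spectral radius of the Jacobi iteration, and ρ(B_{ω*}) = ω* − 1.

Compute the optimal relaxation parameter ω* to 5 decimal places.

½·tridiag(1,0,1) at n=182: λ_k = cos(kπ/183); max |λ| at k=1 ⇒ ρ_J = cos(π/183) ≈ 0.99985.
√(1 − cos²(π/183)) = sin(π/183) ≈ 0.017166.
ω* = 2 / (1 + 0.017166) = 2 / 1.017166 ≈ 1.96625.
ρ_SOR = ω* − 1 = 1.96625 − 1 = 0.96625.

ω* = 1.96625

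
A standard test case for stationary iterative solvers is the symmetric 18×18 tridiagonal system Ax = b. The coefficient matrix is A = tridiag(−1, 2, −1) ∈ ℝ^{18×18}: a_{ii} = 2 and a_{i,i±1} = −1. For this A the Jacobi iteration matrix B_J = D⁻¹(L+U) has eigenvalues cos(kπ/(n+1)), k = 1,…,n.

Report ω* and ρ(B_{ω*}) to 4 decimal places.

ω* = 1.7173, ρ_SOR = 0.7173

[ρ_J] n=18: ρ(B_J) = cos(π/(n+1)) = cos(π/19) = 0.9864.
root = sin(π/19) = 0.16459  (since 1−cos² = sin²).
ω* = 2 / (1 + 0.16459) = 2 / 1.16459 ≈ 1.7173.
ρ(B_{ω*}) = ω*−1 = 0.7173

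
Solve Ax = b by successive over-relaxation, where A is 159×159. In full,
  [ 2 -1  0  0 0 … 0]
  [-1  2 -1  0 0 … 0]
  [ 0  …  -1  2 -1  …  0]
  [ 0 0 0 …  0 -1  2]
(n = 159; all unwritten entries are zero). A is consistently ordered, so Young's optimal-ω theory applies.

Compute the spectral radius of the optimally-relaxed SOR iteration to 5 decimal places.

[ρ_J] n=159: ρ(B_J) = cos(π/(n+1)) = cos(π/160) = 0.99981.
1 − cos²(π/160) = sin²(π/160) ⇒ √(1−ρ_J²) = sin(π/160) = 0.019634.
ω* = 2/(1 + 0.019634) = 2/1.019634 = 1.96149.
[ρ_SOR] ω* − 1 = 0.96149.

ρ_SOR = 0.96149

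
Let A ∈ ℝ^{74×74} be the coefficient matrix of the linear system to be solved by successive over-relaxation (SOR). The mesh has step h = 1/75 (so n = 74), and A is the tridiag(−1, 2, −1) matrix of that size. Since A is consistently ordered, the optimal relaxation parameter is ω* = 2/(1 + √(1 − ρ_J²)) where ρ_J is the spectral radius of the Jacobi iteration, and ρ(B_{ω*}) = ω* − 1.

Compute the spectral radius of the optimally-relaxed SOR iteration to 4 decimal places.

½·tridiag(1,0,1) at n=74: λ_k = cos(kπ/75); max |λ| at k=1 ⇒ ρ_J = cos(π/75) ≈ 0.9991.
√(1−ρ_J²) simplifies to sin(π/75) = 0.04188.
ω* = 2/(1+0.04188) = 1.9196
Hence ρ(B_{ω*}) = 1.9196 − 1 = 0.9196.

ρ_SOR = 0.9196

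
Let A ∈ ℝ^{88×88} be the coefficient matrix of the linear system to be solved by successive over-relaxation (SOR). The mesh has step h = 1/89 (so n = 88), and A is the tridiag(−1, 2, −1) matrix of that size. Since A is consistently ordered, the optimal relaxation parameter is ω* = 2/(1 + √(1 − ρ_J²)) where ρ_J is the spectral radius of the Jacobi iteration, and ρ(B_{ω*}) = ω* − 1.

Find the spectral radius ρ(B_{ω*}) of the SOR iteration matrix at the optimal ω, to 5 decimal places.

ρ_SOR = 0.93182

n=88: λ(B_J) = 1 − λ(A)/2 = cos(kπ/89); k=1 gives ρ_J = 0.99938.
root = sin(π/89) = 0.035291  (since 1−cos² = sin²).
ω* = 2/(1+0.035291) = 1.93182
Hence ρ(B_{ω*}) = 1.93182 − 1 = 0.93182.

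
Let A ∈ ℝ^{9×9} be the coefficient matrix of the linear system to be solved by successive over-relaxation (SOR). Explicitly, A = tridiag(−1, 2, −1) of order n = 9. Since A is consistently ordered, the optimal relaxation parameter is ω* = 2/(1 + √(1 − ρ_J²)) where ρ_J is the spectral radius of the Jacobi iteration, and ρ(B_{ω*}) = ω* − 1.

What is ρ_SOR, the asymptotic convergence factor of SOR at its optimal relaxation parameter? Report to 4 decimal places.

ρ_SOR = 0.5279

n=9: λ(B_J) = 1 − λ(A)/2 = cos(kπ/10); k=1 gives ρ_J = 0.9511.
√(1−ρ_J²) = |sin(π/10)| = 0.30902
So ω* = 2/1.30902 = 1.5279 (Young).
[ρ_SOR] ω* − 1 = 0.5279.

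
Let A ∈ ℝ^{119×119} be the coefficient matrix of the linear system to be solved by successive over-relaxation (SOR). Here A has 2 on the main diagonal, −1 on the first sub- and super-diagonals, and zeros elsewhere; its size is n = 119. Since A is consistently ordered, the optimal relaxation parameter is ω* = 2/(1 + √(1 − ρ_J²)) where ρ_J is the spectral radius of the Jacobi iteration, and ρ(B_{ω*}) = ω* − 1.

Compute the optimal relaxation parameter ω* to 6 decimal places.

ω* = 1.948982

spectrum of D⁻¹(L+U) = {cos(kπ/120) : 1≤k≤119}; ρ_J = cos(π/120) = 0.999657.
√(1−ρ_J²) = |sin(π/120)| = 0.0261769
ω* = 2/(1+0.0261769) = 1.948982
ρ_SOR = ω* − 1 ≈ 0.948982.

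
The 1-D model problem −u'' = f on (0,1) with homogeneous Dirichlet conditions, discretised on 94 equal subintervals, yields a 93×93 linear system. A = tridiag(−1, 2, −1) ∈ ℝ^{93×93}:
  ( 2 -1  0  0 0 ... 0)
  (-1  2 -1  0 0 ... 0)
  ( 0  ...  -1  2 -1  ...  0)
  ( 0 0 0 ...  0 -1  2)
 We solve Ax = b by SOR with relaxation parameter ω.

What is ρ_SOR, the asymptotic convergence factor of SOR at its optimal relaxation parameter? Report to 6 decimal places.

ρ_SOR = 0.935331

With n=93, ρ(Jacobi) = cos(π/94) = 0.999442.
root = sin(π/94) = 0.0334150  (since 1−cos² = sin²).
Then 2/(1+√(1−ρ_J²)) = 2/(1+0.0334150); ω* = 2/1.0334150 = 1.935331.
ρ(B_{ω*}) = ω*−1 = 0.935331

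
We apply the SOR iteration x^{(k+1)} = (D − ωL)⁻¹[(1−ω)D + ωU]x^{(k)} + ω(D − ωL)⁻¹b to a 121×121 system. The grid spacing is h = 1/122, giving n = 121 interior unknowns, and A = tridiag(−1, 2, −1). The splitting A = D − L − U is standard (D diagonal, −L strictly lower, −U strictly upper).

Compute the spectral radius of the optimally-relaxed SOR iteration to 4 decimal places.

n=121: λ(B_J) = 1 − λ(A)/2 = cos(kπ/122); k=1 gives ρ_J = 0.9997.
1 − cos²(π/122) = sin²(π/122) ⇒ √(1−ρ_J²) = sin(π/122) = 0.02575.
ω* = 2 / (1 + 0.02575) = 2 / 1.02575 ≈ 1.9498.
[ρ_SOR] ω* − 1 = 0.9498.

ρ_SOR = 0.9498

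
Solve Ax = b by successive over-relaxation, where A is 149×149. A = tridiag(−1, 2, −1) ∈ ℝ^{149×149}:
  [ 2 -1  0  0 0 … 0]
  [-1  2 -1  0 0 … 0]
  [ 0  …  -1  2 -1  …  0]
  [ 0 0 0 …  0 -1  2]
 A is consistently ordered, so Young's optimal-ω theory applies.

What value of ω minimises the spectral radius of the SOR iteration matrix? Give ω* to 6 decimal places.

ω* = 1.958974

½·tridiag(1,0,1) at n=149: λ_k = cos(kπ/150); max |λ| at k=1 ⇒ ρ_J = cos(π/150) ≈ 0.999781.
1 − cos²(π/150) = sin²(π/150) ⇒ √(1−ρ_J²) = sin(π/150) = 0.0209424.
[ω*] 2 ÷ (1 + 0.0209424) = 2 ÷ 1.0209424 = 1.958974.
ρ_SOR = ω* − 1 ≈ 0.958974.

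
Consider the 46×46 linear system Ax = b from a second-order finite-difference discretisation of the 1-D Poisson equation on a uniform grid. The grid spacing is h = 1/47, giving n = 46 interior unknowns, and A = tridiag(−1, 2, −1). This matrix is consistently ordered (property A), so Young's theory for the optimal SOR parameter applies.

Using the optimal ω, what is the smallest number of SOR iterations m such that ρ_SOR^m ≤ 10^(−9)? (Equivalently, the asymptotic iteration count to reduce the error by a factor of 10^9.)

m = 155

½·tridiag(1,0,1) at n=46: λ_k = cos(kπ/47); max |λ| at k=1 ⇒ ρ_J = cos(π/47) ≈ 0.9977669.
1 − cos²(π/47) = sin²(π/47) ⇒ √(1−ρ_J²) = sin(π/47) = 0.0667926.
[ω*] 2 ÷ (1 + 0.0667926) = 2 ÷ 1.0667926 = 1.8747787.
Hence ρ(B_{ω*}) = 1.8747787 − 1 = 0.8747787.
(0.8747787)^m ≤ 10^{−9}  ⇒  m·ln(0.8747787) ≤ −9·ln10  ⇒  m ≥ 154.901  ⇒  m = 155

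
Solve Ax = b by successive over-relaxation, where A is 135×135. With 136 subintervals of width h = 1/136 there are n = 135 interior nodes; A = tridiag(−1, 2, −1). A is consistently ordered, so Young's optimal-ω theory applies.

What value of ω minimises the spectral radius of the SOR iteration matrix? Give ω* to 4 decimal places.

ω* = 1.9548

ρ_J = max_k |cos(kπ/136)| = cos(π/136) = 0.9997
√(1−ρ_J²) simplifies to sin(π/136) = 0.02310.
[ω*] 2 ÷ (1 + 0.02310) = 2 ÷ 1.02310 = 1.9548.
[ρ_SOR] ω* − 1 = 0.9548.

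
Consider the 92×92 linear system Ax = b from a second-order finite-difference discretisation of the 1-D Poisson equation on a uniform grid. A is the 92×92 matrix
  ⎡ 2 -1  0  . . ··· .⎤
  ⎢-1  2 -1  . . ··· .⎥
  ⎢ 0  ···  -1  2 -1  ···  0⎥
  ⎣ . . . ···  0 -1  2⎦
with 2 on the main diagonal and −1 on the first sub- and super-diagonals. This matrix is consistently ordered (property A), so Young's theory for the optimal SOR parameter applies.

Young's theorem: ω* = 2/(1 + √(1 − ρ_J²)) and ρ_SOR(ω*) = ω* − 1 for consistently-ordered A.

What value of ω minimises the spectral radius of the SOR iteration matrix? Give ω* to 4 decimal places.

spectrum of D⁻¹(L+U) = {cos(kπ/93) : 1≤k≤92}; ρ_J = cos(π/93) = 0.9994.
1 − cos²(π/93) = sin²(π/93) ⇒ √(1−ρ_J²) = sin(π/93) = 0.03377.
[ω*] 2 ÷ (1 + 0.03377) = 2 ÷ 1.03377 = 1.9347.
At ω = 1.9347 every |λ(B_ω)| = ω−1, so ρ_SOR = 0.9347.

ω* = 1.9347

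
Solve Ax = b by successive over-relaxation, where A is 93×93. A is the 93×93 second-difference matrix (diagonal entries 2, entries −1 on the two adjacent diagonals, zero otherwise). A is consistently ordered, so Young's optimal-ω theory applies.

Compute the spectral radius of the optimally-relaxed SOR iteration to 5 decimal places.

ρ_SOR = 0.93533

ρ_J = max_k |cos(kπ/94)| = cos(π/94) = 0.99944
√(1−ρ_J²) simplifies to sin(π/94) = 0.033415.
ω* = 2 / (1 + 0.033415) = 2 / 1.033415 ≈ 1.93533.
Hence ρ(B_{ω*}) = 1.93533 − 1 = 0.93533.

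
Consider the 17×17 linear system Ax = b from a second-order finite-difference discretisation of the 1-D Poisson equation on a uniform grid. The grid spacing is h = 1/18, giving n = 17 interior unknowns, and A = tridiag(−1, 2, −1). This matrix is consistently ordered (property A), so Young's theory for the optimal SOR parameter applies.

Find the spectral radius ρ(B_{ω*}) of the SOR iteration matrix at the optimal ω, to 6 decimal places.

ρ_SOR = 0.704088

B_J for the 17×17 system has eigenvalues cos(kπ/18); ρ_J = cos(π/18) = 0.984808.
√(1−ρ_J²) = |sin(π/18)| = 0.1736482
ω* = 2 / (1 + 0.1736482) = 2 / 1.1736482 ≈ 1.704088.
and ρ(B_{ω*}) = 1.704088 − 1 = 0.704088.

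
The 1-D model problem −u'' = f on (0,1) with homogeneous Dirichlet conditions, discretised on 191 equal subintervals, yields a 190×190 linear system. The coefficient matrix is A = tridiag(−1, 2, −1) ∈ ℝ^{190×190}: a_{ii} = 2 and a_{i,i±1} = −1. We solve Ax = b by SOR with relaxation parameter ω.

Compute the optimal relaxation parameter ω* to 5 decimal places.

ω* = 1.96764

½·tridiag(1,0,1) at n=190: λ_k = cos(kπ/191); max |λ| at k=1 ⇒ ρ_J = cos(π/191) ≈ 0.99986.
1 − cos²(π/191) = sin²(π/191) ⇒ √(1−ρ_J²) = sin(π/191) = 0.016447.
[ω*] 2 ÷ (1 + 0.016447) = 2 ÷ 1.016447 = 1.96764.
ρ_SOR = ω* − 1 ≈ 0.96764.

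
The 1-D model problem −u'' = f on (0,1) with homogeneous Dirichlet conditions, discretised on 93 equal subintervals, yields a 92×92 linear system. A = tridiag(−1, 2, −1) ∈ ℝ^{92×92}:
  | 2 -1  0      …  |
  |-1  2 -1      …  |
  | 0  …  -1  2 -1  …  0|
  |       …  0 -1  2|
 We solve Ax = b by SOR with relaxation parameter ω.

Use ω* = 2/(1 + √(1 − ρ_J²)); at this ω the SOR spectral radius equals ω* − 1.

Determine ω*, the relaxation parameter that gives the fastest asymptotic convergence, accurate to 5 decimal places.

ω* = 1.93466

ρ_J = max_k |cos(kπ/93)| = cos(π/93) = 0.99943
1 − cos²(π/93) = sin²(π/93) ⇒ √(1−ρ_J²) = sin(π/93) = 0.033774.
ω* = 2 / (1 + 0.033774) = 2 / 1.033774 ≈ 1.93466.
and ρ(B_{ω*}) = 1.93466 − 1 = 0.93466.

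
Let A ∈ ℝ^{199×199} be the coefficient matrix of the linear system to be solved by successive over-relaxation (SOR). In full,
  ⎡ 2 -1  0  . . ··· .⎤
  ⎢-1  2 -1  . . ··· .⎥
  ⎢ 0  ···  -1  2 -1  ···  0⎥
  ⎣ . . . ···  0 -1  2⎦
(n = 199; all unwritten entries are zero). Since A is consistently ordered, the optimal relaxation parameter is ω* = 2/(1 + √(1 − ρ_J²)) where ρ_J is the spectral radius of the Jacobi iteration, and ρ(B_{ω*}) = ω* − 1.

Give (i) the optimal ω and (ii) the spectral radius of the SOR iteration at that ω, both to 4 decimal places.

ω* = 1.9691, ρ_SOR = 0.9691

ρ_J = max_k |cos(kπ/200)| = cos(π/200) = 0.9999
root = sin(π/200) = 0.01571  (since 1−cos² = sin²).
ω* = 2/(1+0.01571) = 1.9691
Hence ρ(B_{ω*}) = 1.9691 − 1 = 0.9691.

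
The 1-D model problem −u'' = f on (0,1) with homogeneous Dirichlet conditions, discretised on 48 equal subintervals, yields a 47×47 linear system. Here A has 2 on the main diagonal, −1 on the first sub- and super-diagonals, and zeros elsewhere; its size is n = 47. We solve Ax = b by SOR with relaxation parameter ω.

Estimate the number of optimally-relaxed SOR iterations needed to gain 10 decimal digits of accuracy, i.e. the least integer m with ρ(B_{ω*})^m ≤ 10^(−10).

m = 176

n=47: λ(B_J) = 1 − λ(A)/2 = cos(kπ/48); k=1 gives ρ_J = 0.9978589.
√(1−ρ_J²) = |sin(π/48)| = 0.0654031
ω* = 2 / (1 + 0.0654031) = 2 / 1.0654031 ≈ 1.8772237.
Hence ρ(B_{ω*}) = 1.8772237 − 1 = 0.8772237.
Need (0.8772237)^m ≤ 10^(−10): m ≥ 10·ln10/|ln 0.8772237| = 23.0259/0.130993 = 175.780 ⇒ m = 176.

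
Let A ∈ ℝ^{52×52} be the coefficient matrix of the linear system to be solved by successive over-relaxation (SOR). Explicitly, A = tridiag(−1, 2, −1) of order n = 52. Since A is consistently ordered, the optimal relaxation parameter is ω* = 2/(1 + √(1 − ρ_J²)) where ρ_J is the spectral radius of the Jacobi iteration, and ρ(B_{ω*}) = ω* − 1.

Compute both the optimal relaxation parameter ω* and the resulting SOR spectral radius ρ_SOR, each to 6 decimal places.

ρ_J = max_k |cos(kπ/53)| = cos(π/53) = 0.998244
√(1−ρ_J²) simplifies to sin(π/53) = 0.0592406.
ω* = 2/(1 + 0.0592406) = 2/1.0592406 = 1.888145.
ρ_SOR = ω* − 1 ≈ 0.888145.

ω* = 1.888145, ρ_SOR = 0.888145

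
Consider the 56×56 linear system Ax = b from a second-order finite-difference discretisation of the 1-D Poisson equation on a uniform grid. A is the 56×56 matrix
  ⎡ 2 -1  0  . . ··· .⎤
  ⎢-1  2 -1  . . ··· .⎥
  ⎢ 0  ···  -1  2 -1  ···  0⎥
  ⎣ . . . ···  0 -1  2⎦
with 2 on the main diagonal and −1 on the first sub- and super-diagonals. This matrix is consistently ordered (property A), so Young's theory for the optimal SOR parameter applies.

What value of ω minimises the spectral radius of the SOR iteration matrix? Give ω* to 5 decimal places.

ω* = 1.89558

n=56: λ(B_J) = 1 − λ(A)/2 = cos(kπ/57); k=1 gives ρ_J = 0.99848.
√(1−ρ_J²) simplifies to sin(π/57) = 0.055088.
ω* = 2/(1+0.055088) = 1.89558
At ω = 1.89558 every |λ(B_ω)| = ω−1, so ρ_SOR = 0.89558.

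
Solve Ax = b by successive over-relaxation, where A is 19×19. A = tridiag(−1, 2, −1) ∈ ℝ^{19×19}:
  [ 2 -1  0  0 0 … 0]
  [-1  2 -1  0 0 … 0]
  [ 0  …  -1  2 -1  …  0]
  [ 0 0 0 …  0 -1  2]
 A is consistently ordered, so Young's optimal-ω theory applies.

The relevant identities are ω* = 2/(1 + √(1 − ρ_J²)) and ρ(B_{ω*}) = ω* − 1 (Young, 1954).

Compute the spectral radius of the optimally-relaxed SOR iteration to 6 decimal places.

ρ_SOR = 0.729454

With n=19, ρ(Jacobi) = cos(π/20) = 0.987688.
√(1−ρ_J²) = |sin(π/20)| = 0.1564345
Then 2/(1+√(1−ρ_J²)) = 2/(1+0.1564345); ω* = 2/1.1564345 = 1.729454.
At ω = 1.729454 every |λ(B_ω)| = ω−1, so ρ_SOR = 0.729454.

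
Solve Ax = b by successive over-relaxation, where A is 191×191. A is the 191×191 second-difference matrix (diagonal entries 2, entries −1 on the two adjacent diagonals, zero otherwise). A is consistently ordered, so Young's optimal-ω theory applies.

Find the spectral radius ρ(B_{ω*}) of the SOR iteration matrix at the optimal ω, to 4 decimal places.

ρ_SOR = 0.9678

[ρ_J] n=191: ρ(B_J) = cos(π/(n+1)) = cos(π/192) = 0.9999.
√(1 − cos²(π/192)) = sin(π/192) ≈ 0.01636.
ω* = 2/(1 + 0.01636) = 2/1.01636 = 1.9678.
ρ_SOR = ω* − 1 = 1.9678 − 1 = 0.9678.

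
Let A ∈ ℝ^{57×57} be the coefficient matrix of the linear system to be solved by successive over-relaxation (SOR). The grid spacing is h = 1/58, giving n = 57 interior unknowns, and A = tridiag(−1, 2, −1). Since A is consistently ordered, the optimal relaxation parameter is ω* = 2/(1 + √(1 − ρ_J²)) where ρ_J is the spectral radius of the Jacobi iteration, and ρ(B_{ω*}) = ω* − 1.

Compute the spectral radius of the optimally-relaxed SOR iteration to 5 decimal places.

ρ_SOR = 0.89728

½·tridiag(1,0,1) at n=57: λ_k = cos(kπ/58); max |λ| at k=1 ⇒ ρ_J = cos(π/58) ≈ 0.99853.
1 − cos²(π/58) = sin²(π/58) ⇒ √(1−ρ_J²) = sin(π/58) = 0.054139.
Then 2/(1+√(1−ρ_J²)) = 2/(1+0.054139); ω* = 2/1.054139 = 1.89728.
ρ(B_{ω*}) = ω*−1 = 0.89728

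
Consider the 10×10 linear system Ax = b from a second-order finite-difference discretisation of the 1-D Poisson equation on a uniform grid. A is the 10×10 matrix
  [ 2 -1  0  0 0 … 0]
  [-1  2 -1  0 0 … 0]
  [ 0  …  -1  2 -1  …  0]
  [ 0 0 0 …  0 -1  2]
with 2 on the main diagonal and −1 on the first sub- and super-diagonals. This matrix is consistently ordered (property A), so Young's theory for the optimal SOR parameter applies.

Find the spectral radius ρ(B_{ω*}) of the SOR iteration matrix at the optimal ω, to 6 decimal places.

ρ_SOR = 0.560388

With n=10, ρ(Jacobi) = cos(π/11) = 0.959493.
root = sin(π/11) = 0.2817326  (since 1−cos² = sin²).
[ω*] 2 ÷ (1 + 0.2817326) = 2 ÷ 1.2817326 = 1.560388.
Hence ρ(B_{ω*}) = 1.560388 − 1 = 0.560388.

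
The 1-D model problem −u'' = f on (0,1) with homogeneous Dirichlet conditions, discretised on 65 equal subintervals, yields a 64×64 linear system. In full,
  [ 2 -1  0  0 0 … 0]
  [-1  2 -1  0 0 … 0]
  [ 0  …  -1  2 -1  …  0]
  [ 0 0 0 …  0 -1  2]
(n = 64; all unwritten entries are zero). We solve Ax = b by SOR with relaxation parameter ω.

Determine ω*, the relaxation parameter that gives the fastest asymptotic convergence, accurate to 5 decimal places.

ρ_J = max_k |cos(kπ/65)| = cos(π/65) = 0.99883
√(1−ρ_J²) = |sin(π/65)| = 0.048313
ω* = 2/(1+0.048313) = 1.90783
and ρ(B_{ω*}) = 1.90783 − 1 = 0.90783.

ω* = 1.90783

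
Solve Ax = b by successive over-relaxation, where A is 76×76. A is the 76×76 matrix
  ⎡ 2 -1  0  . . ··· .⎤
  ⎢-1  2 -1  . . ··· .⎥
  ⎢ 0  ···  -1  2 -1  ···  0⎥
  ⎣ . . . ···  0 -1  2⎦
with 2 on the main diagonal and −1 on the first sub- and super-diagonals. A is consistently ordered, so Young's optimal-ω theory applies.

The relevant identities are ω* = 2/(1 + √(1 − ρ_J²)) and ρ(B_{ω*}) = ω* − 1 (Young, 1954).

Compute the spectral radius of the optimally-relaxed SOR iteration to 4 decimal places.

ρ_J = max_k |cos(kπ/77)| = cos(π/77) = 0.9992
√(1 − cos²(π/77)) = sin(π/77) ≈ 0.04079.
Young: ω* = 2/(1+√(1−ρ_J²)) = 2/(1+0.04079) = 2/1.04079 = 1.9216.
ρ_SOR = ω* − 1 ≈ 0.9216.

ρ_SOR = 0.9216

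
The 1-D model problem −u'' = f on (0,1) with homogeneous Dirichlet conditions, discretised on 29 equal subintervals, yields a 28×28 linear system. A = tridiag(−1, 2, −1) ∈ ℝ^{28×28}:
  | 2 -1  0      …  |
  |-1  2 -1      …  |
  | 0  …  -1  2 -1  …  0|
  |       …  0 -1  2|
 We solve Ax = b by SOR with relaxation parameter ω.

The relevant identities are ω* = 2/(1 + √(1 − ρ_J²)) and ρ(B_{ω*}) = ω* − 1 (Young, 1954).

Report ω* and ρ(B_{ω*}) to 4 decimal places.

ω* = 1.8049, ρ_SOR = 0.8049

With n=28, ρ(Jacobi) = cos(π/29) = 0.9941.
√(1 − cos²(π/29)) = sin(π/29) ≈ 0.10812.
So ω* = 2/1.10812 = 1.8049 (Young).
Hence ρ(B_{ω*}) = 1.8049 − 1 = 0.8049.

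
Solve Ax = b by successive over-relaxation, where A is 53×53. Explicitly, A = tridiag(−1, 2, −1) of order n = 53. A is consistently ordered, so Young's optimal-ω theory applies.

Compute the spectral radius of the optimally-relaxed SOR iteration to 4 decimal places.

ρ_SOR = 0.8901

With n=53, ρ(Jacobi) = cos(π/54) = 0.9983.
root = sin(π/54) = 0.05814  (since 1−cos² = sin²).
So ω* = 2/1.05814 = 1.8901 (Young).
ρ(B_{ω*}) = ω*−1 = 0.8901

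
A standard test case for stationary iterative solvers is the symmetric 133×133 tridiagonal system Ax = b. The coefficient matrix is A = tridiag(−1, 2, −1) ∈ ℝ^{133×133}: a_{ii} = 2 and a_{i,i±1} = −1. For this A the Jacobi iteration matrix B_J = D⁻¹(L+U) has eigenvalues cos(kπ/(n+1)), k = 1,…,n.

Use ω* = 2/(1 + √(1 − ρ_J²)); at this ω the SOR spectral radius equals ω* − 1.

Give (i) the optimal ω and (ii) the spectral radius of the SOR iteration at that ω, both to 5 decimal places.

[ρ_J] n=133: ρ(B_J) = cos(π/(n+1)) = cos(π/134) = 0.99973.
√(1−ρ_J²) = |sin(π/134)| = 0.023443
ω* = 2 / (1 + 0.023443) = 2 / 1.023443 ≈ 1.95419.
and ρ(B_{ω*}) = 1.95419 − 1 = 0.95419.

ω* = 1.95419, ρ_SOR = 0.95419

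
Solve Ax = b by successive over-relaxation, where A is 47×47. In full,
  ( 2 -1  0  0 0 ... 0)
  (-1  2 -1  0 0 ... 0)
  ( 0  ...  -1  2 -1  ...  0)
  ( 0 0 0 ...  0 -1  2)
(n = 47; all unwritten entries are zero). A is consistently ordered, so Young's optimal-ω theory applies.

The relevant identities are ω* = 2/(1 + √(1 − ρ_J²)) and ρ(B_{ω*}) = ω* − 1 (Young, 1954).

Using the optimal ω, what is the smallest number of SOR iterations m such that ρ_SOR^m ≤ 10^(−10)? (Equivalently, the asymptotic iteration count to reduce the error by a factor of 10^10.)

m = 176

n=47: λ(B_J) = 1 − λ(A)/2 = cos(kπ/48); k=1 gives ρ_J = 0.9978589.
√(1 − cos²(π/48)) = sin(π/48) ≈ 0.0654031.
So ω* = 2/1.0654031 = 1.8772237 (Young).
ρ_SOR = ω* − 1 = 1.8772237 − 1 = 0.8772237.
m ≥ 10·ln10 / (−ln 0.8772237) = 175.780; smallest integer m = 176.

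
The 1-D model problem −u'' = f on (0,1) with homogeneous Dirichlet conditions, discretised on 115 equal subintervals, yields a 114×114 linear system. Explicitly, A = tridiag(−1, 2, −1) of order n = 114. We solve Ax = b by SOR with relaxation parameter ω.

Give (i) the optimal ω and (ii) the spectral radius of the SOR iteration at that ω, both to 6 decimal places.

ω* = 1.946823, ρ_SOR = 0.946823

½·tridiag(1,0,1) at n=114: λ_k = cos(kπ/115); max |λ| at k=1 ⇒ ρ_J = cos(π/115) ≈ 0.999627.
root = sin(π/115) = 0.0273148  (since 1−cos² = sin²).
ω* = 2/(1+0.0273148) = 1.946823
and ρ(B_{ω*}) = 1.946823 − 1 = 0.946823.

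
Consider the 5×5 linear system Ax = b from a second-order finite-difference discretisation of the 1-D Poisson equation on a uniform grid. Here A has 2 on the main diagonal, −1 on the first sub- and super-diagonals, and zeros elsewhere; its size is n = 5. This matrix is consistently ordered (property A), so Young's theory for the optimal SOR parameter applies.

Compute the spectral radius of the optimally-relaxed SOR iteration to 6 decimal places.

spectrum of D⁻¹(L+U) = {cos(kπ/6) : 1≤k≤5}; ρ_J = cos(π/6) = 0.866025.
√(1 − cos²(π/6)) = sin(π/6) ≈ 0.5000000.
Then 2/(1+√(1−ρ_J²)) = 2/(1+0.5000000); ω* = 2/1.5000000 = 1.333333.
ρ(B_{ω*}) = ω*−1 = 0.333333

ρ_SOR = 0.333333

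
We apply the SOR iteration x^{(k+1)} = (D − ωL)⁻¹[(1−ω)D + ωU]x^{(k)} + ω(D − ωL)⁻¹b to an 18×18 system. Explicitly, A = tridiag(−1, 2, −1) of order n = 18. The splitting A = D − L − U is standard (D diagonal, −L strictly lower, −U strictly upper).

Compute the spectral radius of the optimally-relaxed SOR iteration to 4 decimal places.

ρ_SOR = 0.7173

[ρ_J] n=18: ρ(B_J) = cos(π/(n+1)) = cos(π/19) = 0.9864.
√(1 − cos²(π/19)) = sin(π/19) ≈ 0.16459.
ω* = 2/(1 + 0.16459) = 2/1.16459 = 1.7173.
At ω = 1.7173 every |λ(B_ω)| = ω−1, so ρ_SOR = 0.7173.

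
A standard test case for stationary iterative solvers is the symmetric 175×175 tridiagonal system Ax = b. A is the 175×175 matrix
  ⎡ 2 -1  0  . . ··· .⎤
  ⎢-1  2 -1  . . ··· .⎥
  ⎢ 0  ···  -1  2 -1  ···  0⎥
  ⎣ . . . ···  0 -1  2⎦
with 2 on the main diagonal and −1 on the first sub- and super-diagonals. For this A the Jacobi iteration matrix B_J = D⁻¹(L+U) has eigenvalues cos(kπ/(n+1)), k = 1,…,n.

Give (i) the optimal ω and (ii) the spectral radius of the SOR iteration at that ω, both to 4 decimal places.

spectrum of D⁻¹(L+U) = {cos(kπ/176) : 1≤k≤175}; ρ_J = cos(π/176) = 0.9998.
√(1 − cos²(π/176)) = sin(π/176) ≈ 0.01785.
So ω* = 2/1.01785 = 1.9649 (Young).
Hence ρ(B_{ω*}) = 1.9649 − 1 = 0.9649.

ω* = 1.9649, ρ_SOR = 0.9649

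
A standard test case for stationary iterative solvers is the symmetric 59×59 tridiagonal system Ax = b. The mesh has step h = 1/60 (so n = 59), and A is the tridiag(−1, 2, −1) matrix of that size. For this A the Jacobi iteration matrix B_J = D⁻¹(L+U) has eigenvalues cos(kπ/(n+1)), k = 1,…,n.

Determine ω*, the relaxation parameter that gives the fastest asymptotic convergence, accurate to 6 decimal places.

[ρ_J] n=59: ρ(B_J) = cos(π/(n+1)) = cos(π/60) = 0.998630.
1 − cos²(π/60) = sin²(π/60) ⇒ √(1−ρ_J²) = sin(π/60) = 0.0523360.
ω* = 2/(1 + 0.0523360) = 2/1.0523360 = 1.900534.
At ω = 1.900534 every |λ(B_ω)| = ω−1, so ρ_SOR = 0.900534.

ω* = 1.900534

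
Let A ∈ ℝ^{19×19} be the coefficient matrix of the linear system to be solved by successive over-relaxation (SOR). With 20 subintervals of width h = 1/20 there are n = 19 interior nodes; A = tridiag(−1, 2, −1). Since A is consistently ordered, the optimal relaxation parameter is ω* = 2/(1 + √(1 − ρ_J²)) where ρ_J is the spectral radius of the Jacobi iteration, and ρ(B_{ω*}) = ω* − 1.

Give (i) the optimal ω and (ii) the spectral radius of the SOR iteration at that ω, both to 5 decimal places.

ω* = 1.72945, ρ_SOR = 0.72945

n=19: λ(B_J) = 1 − λ(A)/2 = cos(kπ/20); k=1 gives ρ_J = 0.98769.
√(1 − cos²(π/20)) = sin(π/20) ≈ 0.156434.
So ω* = 2/1.156434 = 1.72945 (Young).
[ρ_SOR] ω* − 1 = 0.72945.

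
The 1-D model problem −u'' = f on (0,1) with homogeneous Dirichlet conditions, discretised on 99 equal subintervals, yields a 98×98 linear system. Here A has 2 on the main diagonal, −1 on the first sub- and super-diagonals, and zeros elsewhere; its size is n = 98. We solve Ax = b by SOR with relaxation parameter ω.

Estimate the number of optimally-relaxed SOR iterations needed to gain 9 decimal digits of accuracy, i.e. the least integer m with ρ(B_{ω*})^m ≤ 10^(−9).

m = 327

spectrum of D⁻¹(L+U) = {cos(kπ/99) : 1≤k≤98}; ρ_J = cos(π/99) = 0.9994965.
1 − cos²(π/99) = sin²(π/99) ⇒ √(1−ρ_J²) = sin(π/99) = 0.0317279.
Young: ω* = 2/(1+√(1−ρ_J²)) = 2/(1+0.0317279) = 2/1.0317279 = 1.9384956.
[ρ_SOR] ω* − 1 = 0.9384956.
For 9 digits: m = 9·ln10 / (−ln 0.9384956) = 20.7233/0.0634771 = 326.469; round up → m = 327.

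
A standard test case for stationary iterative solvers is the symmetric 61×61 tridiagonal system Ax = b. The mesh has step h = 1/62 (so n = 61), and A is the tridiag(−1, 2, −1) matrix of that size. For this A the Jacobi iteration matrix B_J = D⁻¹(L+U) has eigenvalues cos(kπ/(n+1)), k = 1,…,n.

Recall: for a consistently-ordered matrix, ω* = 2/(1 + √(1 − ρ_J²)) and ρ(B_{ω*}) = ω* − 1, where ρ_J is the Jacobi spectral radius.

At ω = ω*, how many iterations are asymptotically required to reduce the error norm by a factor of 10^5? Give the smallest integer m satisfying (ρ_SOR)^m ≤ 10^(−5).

spectrum of D⁻¹(L+U) = {cos(kπ/62) : 1≤k≤61}; ρ_J = cos(π/62) = 0.9987165.
1 − cos²(π/62) = sin²(π/62) ⇒ √(1−ρ_J²) = sin(π/62) = 0.0506492.
ω* = 2 / (1 + 0.0506492) = 2 / 1.0506492 ≈ 1.9035849.
ρ(B_{ω*}) = ω*−1 = 0.9035849
Need (0.9035849)^m ≤ 10^(−5): m ≥ 5·ln10/|ln 0.9035849| = 11.5129/0.101385 = 113.556 ⇒ m = 114.

m = 114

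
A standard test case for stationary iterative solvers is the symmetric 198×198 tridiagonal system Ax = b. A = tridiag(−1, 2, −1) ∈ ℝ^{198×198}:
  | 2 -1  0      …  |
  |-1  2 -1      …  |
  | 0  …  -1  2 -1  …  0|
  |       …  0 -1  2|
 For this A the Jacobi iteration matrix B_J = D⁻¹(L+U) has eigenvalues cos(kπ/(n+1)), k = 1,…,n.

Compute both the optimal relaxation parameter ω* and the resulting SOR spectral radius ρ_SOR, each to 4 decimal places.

ω* = 1.9689, ρ_SOR = 0.9689

[ρ_J] n=198: ρ(B_J) = cos(π/(n+1)) = cos(π/199) = 0.9999.
1 − cos²(π/199) = sin²(π/199) ⇒ √(1−ρ_J²) = sin(π/199) = 0.01579.
ω* = 2/(1+0.01579) = 1.9689
and ρ(B_{ω*}) = 1.9689 − 1 = 0.9689.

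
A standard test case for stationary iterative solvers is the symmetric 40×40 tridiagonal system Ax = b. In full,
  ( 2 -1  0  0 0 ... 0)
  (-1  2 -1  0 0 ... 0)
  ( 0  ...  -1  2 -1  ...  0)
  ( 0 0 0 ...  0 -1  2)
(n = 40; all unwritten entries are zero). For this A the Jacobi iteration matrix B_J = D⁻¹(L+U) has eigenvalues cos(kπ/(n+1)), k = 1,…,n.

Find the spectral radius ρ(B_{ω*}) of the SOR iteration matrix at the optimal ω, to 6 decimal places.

B_J for the 40×40 system has eigenvalues cos(kπ/41); ρ_J = cos(π/41) = 0.997066.
√(1 − cos²(π/41)) = sin(π/41) ≈ 0.0765493.
So ω* = 2/1.0765493 = 1.857788 (Young).
At ω = 1.857788 every |λ(B_ω)| = ω−1, so ρ_SOR = 0.857788.

ρ_SOR = 0.857788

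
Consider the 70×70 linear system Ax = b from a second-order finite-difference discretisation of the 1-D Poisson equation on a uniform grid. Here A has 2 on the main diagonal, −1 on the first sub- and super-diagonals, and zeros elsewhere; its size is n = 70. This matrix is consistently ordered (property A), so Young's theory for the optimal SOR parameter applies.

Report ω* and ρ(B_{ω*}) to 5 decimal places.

spectrum of D⁻¹(L+U) = {cos(kπ/71) : 1≤k≤70}; ρ_J = cos(π/71) = 0.99902.
1 − cos²(π/71) = sin²(π/71) ⇒ √(1−ρ_J²) = sin(π/71) = 0.044233.
So ω* = 2/1.044233 = 1.91528 (Young).
and ρ(B_{ω*}) = 1.91528 − 1 = 0.91528.

ω* = 1.91528, ρ_SOR = 0.91528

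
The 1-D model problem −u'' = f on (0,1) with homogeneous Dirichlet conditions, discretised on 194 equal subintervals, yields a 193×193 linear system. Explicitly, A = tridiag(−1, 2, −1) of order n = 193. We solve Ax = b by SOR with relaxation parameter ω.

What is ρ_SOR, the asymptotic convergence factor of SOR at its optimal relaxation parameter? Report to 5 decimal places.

n=193: λ(B_J) = 1 − λ(A)/2 = cos(kπ/194); k=1 gives ρ_J = 0.99987.
1 − cos²(π/194) = sin²(π/194) ⇒ √(1−ρ_J²) = sin(π/194) = 0.016193.
Young: ω* = 2/(1+√(1−ρ_J²)) = 2/(1+0.016193) = 2/1.016193 = 1.96813.
Hence ρ(B_{ω*}) = 1.96813 − 1 = 0.96813.

ρ_SOR = 0.96813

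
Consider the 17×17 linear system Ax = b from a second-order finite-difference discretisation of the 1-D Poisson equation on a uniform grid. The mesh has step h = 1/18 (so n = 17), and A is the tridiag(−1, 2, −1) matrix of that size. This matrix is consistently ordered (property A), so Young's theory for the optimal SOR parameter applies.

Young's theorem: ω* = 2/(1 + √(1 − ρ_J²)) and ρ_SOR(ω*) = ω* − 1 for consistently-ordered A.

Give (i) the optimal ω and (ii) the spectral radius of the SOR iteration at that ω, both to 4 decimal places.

ω* = 1.7041, ρ_SOR = 0.7041

With n=17, ρ(Jacobi) = cos(π/18) = 0.9848.
√(1−ρ_J²) = |sin(π/18)| = 0.17365
So ω* = 2/1.17365 = 1.7041 (Young).
ρ(B_{ω*}) = ω*−1 = 0.7041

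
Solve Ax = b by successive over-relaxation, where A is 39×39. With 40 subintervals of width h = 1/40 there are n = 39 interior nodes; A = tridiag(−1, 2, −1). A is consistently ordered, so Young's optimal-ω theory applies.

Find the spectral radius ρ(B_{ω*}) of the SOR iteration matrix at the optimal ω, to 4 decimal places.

ρ_SOR = 0.8545

½·tridiag(1,0,1) at n=39: λ_k = cos(kπ/40); max |λ| at k=1 ⇒ ρ_J = cos(π/40) ≈ 0.9969.
1 − cos²(π/40) = sin²(π/40) ⇒ √(1−ρ_J²) = sin(π/40) = 0.07846.
ω* = 2 / (1 + 0.07846) = 2 / 1.07846 ≈ 1.8545.
ρ_SOR = ω* − 1 = 1.8545 − 1 = 0.8545.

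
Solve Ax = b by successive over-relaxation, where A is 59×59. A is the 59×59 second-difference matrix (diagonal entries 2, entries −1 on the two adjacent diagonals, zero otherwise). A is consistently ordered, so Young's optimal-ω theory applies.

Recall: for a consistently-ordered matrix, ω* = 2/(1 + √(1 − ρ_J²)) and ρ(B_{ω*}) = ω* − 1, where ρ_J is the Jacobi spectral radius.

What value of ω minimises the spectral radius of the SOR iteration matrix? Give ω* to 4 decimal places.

ω* = 1.9005

[ρ_J] n=59: ρ(B_J) = cos(π/(n+1)) = cos(π/60) = 0.9986.
1 − cos²(π/60) = sin²(π/60) ⇒ √(1−ρ_J²) = sin(π/60) = 0.05234.
ω* = 2 / (1 + 0.05234) = 2 / 1.05234 ≈ 1.9005.
Hence ρ(B_{ω*}) = 1.9005 − 1 = 0.9005.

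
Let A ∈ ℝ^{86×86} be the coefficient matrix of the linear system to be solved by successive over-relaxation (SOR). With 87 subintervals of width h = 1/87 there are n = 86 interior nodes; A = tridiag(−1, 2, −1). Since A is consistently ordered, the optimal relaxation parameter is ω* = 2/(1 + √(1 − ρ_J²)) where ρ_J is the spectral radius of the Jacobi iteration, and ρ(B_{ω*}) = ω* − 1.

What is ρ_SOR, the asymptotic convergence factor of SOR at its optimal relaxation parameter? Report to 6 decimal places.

ρ_SOR = 0.930311

ρ_J = max_k |cos(kπ/87)| = cos(π/87) = 0.999348
√(1−ρ_J²) = |sin(π/87)| = 0.0361024
Then 2/(1+√(1−ρ_J²)) = 2/(1+0.0361024); ω* = 2/1.0361024 = 1.930311.
[ρ_SOR] ω* − 1 = 0.930311.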